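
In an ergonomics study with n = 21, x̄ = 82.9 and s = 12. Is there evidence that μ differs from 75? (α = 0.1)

t = (x̄ - μ₀)/(s/√n) = (82.9 - 75)/(12/√21) = 3.017. df = 20, critical t = ±1.725. Reject H₀.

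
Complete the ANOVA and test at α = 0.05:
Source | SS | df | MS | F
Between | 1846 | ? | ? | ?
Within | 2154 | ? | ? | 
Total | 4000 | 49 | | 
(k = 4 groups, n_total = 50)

df_between = 3, df_within = 46. MS_between = 615.33, MS_within = 46.83. F = 13.141, F_crit ≈ 2.807. Reject H₀.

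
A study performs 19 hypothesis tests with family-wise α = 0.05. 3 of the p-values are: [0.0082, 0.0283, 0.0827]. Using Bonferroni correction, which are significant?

Bonferroni α = 0.05/19 = 0.00263. None of the given p-values are significant.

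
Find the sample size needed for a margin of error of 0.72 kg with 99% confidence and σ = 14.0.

n = (z*σ/E)² = (2.576×14.0/0.72)² = 2508.9 → n = 2509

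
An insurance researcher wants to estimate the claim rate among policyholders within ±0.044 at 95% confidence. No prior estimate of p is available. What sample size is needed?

Conservative approach: use p = 0.5 (maximizes p(1-p) = 0.25). n = z²(0.25)/E² = 1.96²×0.25/0.044² = 496.1 → n = 497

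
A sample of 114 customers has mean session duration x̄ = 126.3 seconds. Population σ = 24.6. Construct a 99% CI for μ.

CI = x̄ ± z*(σ/√n) = 126.3 ± 2.576(24.6/√114) = 126.3 ± 5.94 = (120.36, 132.24)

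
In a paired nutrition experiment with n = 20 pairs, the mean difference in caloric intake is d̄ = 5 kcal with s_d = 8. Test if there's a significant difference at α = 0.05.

t = d̄/(s_d/√n) = 5/(8/√20) = 2.795. df = 19, critical t = ±2.093. Reject H₀.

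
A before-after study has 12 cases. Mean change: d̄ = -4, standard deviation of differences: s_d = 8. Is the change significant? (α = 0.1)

t = d̄/(s_d/√n) = -4/(8/√12) = -1.732. df = 11, critical t = ±1.796. Fail to reject H₀.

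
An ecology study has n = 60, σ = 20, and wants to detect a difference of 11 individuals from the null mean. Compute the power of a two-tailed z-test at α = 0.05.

SE = σ/√n = 20/√60 = 2.582. Non-centrality λ = d/SE = 11/2.582 = 4.26. Power ≈ Φ(λ - z_{α/2}) = Φ(4.26 - 1.96) = Φ(2.3) = 0.989.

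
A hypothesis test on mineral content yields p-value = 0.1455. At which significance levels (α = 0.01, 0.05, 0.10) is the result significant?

p = 0.1455. Not significant at any of the given levels.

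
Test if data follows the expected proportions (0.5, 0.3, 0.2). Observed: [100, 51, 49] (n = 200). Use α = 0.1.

Expected: [100.0, 60.0, 40.0]. χ² = 3.375. df = 2, critical = 4.605. Fail to reject H₀.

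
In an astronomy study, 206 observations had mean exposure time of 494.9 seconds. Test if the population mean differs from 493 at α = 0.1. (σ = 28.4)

z = (x̄ - μ₀)/(σ/√n) = (494.9 - 493)/(28.4/√206) = 0.96. Critical value: ±1.645. Since |0.96| ≤ 1.645, Fail to reject H₀.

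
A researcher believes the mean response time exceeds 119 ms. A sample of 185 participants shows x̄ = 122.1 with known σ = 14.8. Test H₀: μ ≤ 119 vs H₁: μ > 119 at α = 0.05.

z = 2.849. Critical value: 1.645. Reject H₀.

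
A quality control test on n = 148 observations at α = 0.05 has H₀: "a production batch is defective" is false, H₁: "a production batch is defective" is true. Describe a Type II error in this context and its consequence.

Type II error: failing to reject H₀ when it is false — concluding that a production batch is defective is not supported when in fact it is. Consequence: shipping a defective batch — faulty products reach customers.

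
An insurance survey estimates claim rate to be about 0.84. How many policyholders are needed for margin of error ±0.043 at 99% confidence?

n = z²p(1-p)/E² = 2.576²×0.84×0.16/0.043² = 482.3 → n = 483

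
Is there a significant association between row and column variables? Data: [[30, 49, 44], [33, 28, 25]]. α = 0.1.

χ² = 4.699. df = 2, critical = 4.605. Reject H₀. Variables are dependent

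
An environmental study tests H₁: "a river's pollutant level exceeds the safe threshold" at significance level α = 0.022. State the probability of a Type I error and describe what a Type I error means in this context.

P(Type I error) = α = 0.022. A Type I error is rejecting H₀ when H₀ is actually true (false positive) — here, concluding that a river's pollutant level exceeds the safe threshold when in fact this is not the case. Consequence: shutting down a compliant factory unnecessarily.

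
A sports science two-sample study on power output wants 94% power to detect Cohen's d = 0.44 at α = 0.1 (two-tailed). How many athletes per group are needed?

z_{α/2} = 1.645, z_β = Φ⁻¹(0.94) = 1.555. For small effect (d = 0.44): n per group = 2(z_{α/2} + z_β)²/d² = 2(1.645 + 1.555)²/0.44² = 105.8 → 106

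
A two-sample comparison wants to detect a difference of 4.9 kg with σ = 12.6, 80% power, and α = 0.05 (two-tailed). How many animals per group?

n per group = 2(z_α/2 + z_β)²σ²/d² = 2×(1.96 + 0.84)²×12.6²/4.9² = 103.7 → n = 104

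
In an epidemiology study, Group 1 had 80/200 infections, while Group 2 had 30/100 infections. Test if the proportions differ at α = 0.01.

p̂₁ = 0.4, p̂₂ = 0.3, pooled p̂ = 0.367. z = 1.694. Critical: ±2.576. Fail to reject H₀.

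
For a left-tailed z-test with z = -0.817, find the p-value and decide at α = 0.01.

p = P(Z < -0.817) = Φ(-0.817) ≈ 0.207. Since p ≥ 0.01, fail to reject H₀ (not significant) at α = 0.01.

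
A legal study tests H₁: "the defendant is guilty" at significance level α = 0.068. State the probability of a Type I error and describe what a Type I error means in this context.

P(Type I error) = α = 0.068. A Type I error is rejecting H₀ when H₀ is actually true (false positive) — here, concluding that the defendant is guilty when in fact this is not the case. Consequence: convicting an innocent person.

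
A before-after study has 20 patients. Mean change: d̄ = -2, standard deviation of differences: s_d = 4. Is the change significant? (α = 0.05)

t = d̄/(s_d/√n) = -2/(4/√20) = -2.236. df = 19, critical t = ±2.093. Reject H₀.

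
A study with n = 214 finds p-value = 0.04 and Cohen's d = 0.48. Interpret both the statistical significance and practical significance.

Statistically significant (p = 0.04 < 0.05). Cohen's d = 0.48 indicates a small effect size. Both statistical and practical significance should be considered.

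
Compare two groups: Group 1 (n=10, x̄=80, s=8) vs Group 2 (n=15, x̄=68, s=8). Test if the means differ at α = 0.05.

Pooled sp = 8.0. t = 3.674, df = 23. Critical t = ±2.069. Reject H₀.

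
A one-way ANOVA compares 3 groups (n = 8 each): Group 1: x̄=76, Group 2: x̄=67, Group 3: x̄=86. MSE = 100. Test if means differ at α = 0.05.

Grand mean = 76.33. SS_between = 1445.33, MS_between = 722.67. F = 7.227, F_crit ≈ 3.467. Reject H₀.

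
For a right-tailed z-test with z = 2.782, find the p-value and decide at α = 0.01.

p = P(Z > 2.782) = 1 - Φ(2.782) ≈ 0.0027. Since p < 0.01, reject H₀ (significant) at α = 0.01.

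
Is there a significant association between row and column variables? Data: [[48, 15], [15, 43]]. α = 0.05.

χ² = 30.649. df = 1, critical = 3.841. Reject H₀. Variables are dependent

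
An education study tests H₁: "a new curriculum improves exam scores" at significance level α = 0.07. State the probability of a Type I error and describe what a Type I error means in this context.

P(Type I error) = α = 0.07. A Type I error is rejecting H₀ when H₀ is actually true (false positive) — here, concluding that a new curriculum improves exam scores when in fact this is not the case. Consequence: adopting a curriculum that gives no real benefit — disruption for nothing.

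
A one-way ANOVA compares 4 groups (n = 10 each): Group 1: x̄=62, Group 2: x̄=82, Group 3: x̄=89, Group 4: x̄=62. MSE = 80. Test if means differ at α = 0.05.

Grand mean = 73.75. SS_between = 5767.5, MS_between = 1922.5. F = 24.031, F_crit ≈ 2.866. Reject H₀.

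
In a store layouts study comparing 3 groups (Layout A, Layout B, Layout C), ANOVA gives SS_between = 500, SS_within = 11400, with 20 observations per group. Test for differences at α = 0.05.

df_between = 2, df_within = 57. F = MS_between/MS_within = 250.0/200.0 = 1.25. F_crit ≈ 3.159. Fail to reject H₀.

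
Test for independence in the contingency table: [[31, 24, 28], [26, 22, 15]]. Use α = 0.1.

χ² = 1.749. df = 2, critical = 4.605. Fail to reject H₀. No evidence of dependence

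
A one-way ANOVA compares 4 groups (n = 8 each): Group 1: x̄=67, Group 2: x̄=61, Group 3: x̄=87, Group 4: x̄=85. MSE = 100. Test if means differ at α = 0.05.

Grand mean = 75.0. SS_between = 4032.0, MS_between = 1344.0. F = 13.44, F_crit ≈ 2.947. Reject H₀.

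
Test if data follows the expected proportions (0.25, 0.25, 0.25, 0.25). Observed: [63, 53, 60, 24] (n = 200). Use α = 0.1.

Expected: [50.0, 50.0, 50.0, 50.0]. χ² = 19.08. df = 3, critical = 6.251. Reject H₀.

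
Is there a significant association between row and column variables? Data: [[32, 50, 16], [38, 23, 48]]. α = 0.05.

χ² = 25.989. df = 2, critical = 5.991. Reject H₀. Variables are dependent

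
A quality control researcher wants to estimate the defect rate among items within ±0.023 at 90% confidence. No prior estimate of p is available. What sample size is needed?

Conservative approach: use p = 0.5 (maximizes p(1-p) = 0.25). n = z²(0.25)/E² = 1.645²×0.25/0.023² = 1278.8 → n = 1279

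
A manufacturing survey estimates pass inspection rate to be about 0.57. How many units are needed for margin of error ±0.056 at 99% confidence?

n = z²p(1-p)/E² = 2.576²×0.57×0.43/0.056² = 518.6 → n = 519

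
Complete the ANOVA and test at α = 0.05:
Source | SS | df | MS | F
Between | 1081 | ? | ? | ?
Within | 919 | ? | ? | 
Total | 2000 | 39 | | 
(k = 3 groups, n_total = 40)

df_between = 2, df_within = 37. MS_between = 540.5, MS_within = 24.84. F = 21.761, F_crit ≈ 3.252. Reject H₀.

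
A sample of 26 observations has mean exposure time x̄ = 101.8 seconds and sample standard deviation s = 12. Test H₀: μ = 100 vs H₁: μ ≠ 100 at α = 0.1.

t = (x̄ - μ₀)/(s/√n) = (101.8 - 100)/(12/√26) = 0.765. df = 25, critical t = ±1.708. Fail to reject H₀.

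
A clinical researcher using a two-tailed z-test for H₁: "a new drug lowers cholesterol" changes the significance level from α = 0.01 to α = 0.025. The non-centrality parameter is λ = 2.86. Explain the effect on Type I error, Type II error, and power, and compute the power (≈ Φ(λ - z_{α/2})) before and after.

Increasing α from 0.01 to 0.025:
• Type I error rate increases (α is the Type I rate by definition).
• Critical value moves from z_{α/2} = 2.576 to 2.241, so power = Φ(λ - z_{α/2}) goes from Φ(2.86 - 2.576) = 0.612 to Φ(2.86 - 2.241) = 0.732.
• Type II error rate β = 1 - power therefore decreases (0.388 → 0.268).
Appropriate when false negatives are costly — here, shelving an effective drug — patients miss out on a treatment that would have helped.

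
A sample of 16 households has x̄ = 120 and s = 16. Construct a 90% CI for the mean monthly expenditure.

CI = x̄ ± t*(s/√n) = 120 ± 1.753(16/√16) = (112.99, 127.01)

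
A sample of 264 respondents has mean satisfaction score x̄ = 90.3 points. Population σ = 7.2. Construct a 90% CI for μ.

CI = x̄ ± z*(σ/√n) = 90.3 ± 1.645(7.2/√264) = 90.3 ± 0.73 = (89.57, 91.03)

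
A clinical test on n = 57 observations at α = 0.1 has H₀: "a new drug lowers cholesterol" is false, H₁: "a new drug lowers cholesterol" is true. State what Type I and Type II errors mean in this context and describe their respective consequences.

Type I (false positive): concluding that a new drug lowers cholesterol when it is not — approving an ineffective drug — patients take a useless medication and may skip effective alternatives. Type II (false negative): failing to conclude that a new drug lowers cholesterol when it is — shelving an effective drug — patients miss out on a treatment that would have helped. Which is costlier depends on domain priorities and is a judgement call rather than a statistical fact.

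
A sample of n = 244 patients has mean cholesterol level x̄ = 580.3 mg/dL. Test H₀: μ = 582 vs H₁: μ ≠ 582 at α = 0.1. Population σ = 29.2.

z = (x̄ - μ₀)/(σ/√n) = (580.3 - 582)/(29.2/√244) = -0.909. Critical value: ±1.645. Since |-0.909| ≤ 1.645, Fail to reject H₀.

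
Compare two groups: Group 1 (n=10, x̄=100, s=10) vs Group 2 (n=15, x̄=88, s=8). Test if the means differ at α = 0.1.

Pooled sp = 8.84. t = 3.326, df = 23. Critical t = ±1.714. Reject H₀.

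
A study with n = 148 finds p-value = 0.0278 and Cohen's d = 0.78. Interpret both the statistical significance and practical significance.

Statistically significant (p = 0.0278 < 0.05). Cohen's d = 0.78 indicates a medium effect size. Both statistical and practical significance should be considered.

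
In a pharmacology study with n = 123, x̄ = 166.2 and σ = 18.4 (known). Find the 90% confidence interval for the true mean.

CI = x̄ ± z*(σ/√n) = 166.2 ± 1.645(18.4/√123) = 166.2 ± 2.73 = (163.47, 168.93)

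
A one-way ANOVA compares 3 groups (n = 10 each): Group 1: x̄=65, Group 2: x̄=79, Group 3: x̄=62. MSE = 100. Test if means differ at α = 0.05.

Grand mean = 68.67. SS_between = 1646.67, MS_between = 823.33. F = 8.233, F_crit ≈ 3.354. Reject H₀.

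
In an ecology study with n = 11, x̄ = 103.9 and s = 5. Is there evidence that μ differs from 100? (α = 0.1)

t = (x̄ - μ₀)/(s/√n) = (103.9 - 100)/(5/√11) = 2.587. df = 10, critical t = ±1.812. Reject H₀.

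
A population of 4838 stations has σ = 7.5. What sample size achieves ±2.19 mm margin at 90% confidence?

Without FPC: n₀ = (1.645×7.5/2.19)² = 31.737. With FPC: n = n₀N/(n₀+N-1) = 31.5 → n = 32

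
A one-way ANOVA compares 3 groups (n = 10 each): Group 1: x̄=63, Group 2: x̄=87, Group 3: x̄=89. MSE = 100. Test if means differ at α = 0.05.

Grand mean = 79.67. SS_between = 4186.67, MS_between = 2093.33. F = 20.933, F_crit ≈ 3.354. Reject H₀.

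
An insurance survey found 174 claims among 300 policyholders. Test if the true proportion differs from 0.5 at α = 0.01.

p̂ = 0.58, p₀ = 0.5. z = (p̂ - p₀)/√(p₀(1-p₀)/n) = 2.771. Critical: ±2.576. Reject H₀.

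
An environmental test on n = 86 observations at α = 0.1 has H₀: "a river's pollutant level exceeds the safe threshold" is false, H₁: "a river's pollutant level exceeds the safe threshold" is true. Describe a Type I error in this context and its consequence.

Type I error: rejecting H₀ when it is true — concluding that a river's pollutant level exceeds the safe threshold when in fact it is not. Consequence: shutting down a compliant factory unnecessarily.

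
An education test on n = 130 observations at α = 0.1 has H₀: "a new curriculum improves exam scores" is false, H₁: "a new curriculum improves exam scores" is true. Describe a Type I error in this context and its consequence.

Type I error: rejecting H₀ when it is true — concluding that a new curriculum improves exam scores when in fact it is not. Consequence: adopting a curriculum that gives no real benefit — disruption for nothing.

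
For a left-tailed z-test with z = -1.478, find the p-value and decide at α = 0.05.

p = P(Z < -1.478) = Φ(-1.478) ≈ 0.0697. Since p ≥ 0.05, fail to reject H₀ (not significant) at α = 0.05.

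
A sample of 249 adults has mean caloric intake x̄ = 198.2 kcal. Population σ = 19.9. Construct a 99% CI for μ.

CI = x̄ ± z*(σ/√n) = 198.2 ± 2.576(19.9/√249) = 198.2 ± 3.25 = (194.95, 201.45)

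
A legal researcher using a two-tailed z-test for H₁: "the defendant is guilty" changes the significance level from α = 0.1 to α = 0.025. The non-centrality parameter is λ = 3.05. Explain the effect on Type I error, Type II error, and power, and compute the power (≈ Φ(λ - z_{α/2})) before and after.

Decreasing α from 0.1 to 0.025:
• Type I error rate decreases (α is the Type I rate by definition).
• Critical value moves from z_{α/2} = 1.645 to 2.241, so power = Φ(λ - z_{α/2}) goes from Φ(3.05 - 1.645) = 0.92 to Φ(3.05 - 2.241) = 0.791.
• Type II error rate β = 1 - power therefore increases (0.08 → 0.209).
Appropriate when false positives are costly — here, convicting an innocent person.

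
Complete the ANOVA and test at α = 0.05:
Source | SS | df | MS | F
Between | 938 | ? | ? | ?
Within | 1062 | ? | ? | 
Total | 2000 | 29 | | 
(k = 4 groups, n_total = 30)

df_between = 3, df_within = 26. MS_between = 312.67, MS_within = 40.85. F = 7.655, F_crit ≈ 2.975. Reject H₀.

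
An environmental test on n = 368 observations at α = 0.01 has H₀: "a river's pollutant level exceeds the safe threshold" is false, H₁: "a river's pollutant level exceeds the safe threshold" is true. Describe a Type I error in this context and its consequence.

Type I error: rejecting H₀ when it is true — concluding that a river's pollutant level exceeds the safe threshold when in fact it is not. Consequence: shutting down a compliant factory unnecessarily.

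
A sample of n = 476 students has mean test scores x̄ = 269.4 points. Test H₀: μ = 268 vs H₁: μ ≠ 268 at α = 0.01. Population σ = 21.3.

z = (x̄ - μ₀)/(σ/√n) = (269.4 - 268)/(21.3/√476) = 1.434. Critical value: ±2.576. Since |1.434| ≤ 2.576, Fail to reject H₀.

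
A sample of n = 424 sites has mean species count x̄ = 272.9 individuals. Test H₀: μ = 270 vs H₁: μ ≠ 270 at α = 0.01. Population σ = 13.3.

z = (x̄ - μ₀)/(σ/√n) = (272.9 - 270)/(13.3/√424) = 4.49. Critical value: ±2.576. Since |4.49| > 2.576, Reject H₀.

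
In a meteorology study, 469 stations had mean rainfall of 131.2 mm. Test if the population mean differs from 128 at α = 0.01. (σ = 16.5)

z = (x̄ - μ₀)/(σ/√n) = (131.2 - 128)/(16.5/√469) = 4.2. Critical value: ±2.576. Since |4.2| > 2.576, Reject H₀.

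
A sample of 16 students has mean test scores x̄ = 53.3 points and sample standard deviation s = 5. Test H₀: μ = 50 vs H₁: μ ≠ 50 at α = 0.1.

t = (x̄ - μ₀)/(s/√n) = (53.3 - 50)/(5/√16) = 2.64. df = 15, critical t = ±1.753. Reject H₀.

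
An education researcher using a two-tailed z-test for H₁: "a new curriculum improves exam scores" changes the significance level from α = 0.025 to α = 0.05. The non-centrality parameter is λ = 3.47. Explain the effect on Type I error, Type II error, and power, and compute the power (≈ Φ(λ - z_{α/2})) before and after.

Increasing α from 0.025 to 0.05:
• Type I error rate increases (α is the Type I rate by definition).
• Critical value moves from z_{α/2} = 2.241 to 1.96, so power = Φ(λ - z_{α/2}) goes from Φ(3.47 - 2.241) = 0.89 to Φ(3.47 - 1.96) = 0.934.
• Type II error rate β = 1 - power therefore decreases (0.11 → 0.066).
Appropriate when false negatives are costly — here, keeping the old curriculum when the new one would have helped students.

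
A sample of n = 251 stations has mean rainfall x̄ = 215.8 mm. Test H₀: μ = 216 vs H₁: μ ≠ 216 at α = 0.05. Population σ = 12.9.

z = (x̄ - μ₀)/(σ/√n) = (215.8 - 216)/(12.9/√251) = -0.246. Critical value: ±1.96. Since |-0.246| ≤ 1.96, Fail to reject H₀.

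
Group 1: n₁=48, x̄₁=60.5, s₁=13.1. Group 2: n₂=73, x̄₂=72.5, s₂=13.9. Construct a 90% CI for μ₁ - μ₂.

Difference = -12.0. SE = √(13.1²/48 + 13.9²/73) = 2.494. CI = (-16.1, -7.9)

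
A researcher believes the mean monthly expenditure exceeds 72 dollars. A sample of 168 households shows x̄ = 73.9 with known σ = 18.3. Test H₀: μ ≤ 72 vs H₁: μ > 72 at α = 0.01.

z = 1.346. Critical value: 2.33. Fail to reject H₀.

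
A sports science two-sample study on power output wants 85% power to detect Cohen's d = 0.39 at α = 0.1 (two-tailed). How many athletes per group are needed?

z_{α/2} = 1.645, z_β = Φ⁻¹(0.85) = 1.036. For small effect (d = 0.39): n per group = 2(z_{α/2} + z_β)²/d² = 2(1.645 + 1.036)²/0.39² = 94.5 → 95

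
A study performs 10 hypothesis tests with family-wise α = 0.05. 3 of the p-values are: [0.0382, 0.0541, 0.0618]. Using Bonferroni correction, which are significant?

Bonferroni α = 0.05/10 = 0.005. None of the given p-values are significant.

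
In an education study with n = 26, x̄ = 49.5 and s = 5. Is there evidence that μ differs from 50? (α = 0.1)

t = (x̄ - μ₀)/(s/√n) = (49.5 - 50)/(5/√26) = -0.51. df = 25, critical t = ±1.708. Fail to reject H₀.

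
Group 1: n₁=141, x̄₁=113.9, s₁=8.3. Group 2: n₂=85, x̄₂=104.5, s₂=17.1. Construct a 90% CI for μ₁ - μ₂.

Difference = 9.4. SE = √(8.3²/141 + 17.1²/85) = 1.982. CI = (6.14, 12.66)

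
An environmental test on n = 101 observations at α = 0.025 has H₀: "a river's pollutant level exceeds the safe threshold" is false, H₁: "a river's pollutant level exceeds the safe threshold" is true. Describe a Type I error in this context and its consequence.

Type I error: rejecting H₀ when it is true — concluding that a river's pollutant level exceeds the safe threshold when in fact it is not. Consequence: shutting down a compliant factory unnecessarily.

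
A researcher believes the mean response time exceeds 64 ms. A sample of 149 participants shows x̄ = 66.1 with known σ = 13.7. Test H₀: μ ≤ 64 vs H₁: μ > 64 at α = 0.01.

z = 1.871. Critical value: 2.33. Fail to reject H₀.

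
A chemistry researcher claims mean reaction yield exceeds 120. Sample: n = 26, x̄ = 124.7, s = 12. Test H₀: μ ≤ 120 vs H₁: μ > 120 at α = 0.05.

t = (124.7 - 120)/(12/√26) = 1.997, df = 25. Critical t = 1.708. Reject H₀.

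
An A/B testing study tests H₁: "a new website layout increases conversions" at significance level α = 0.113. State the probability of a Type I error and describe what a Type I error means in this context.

P(Type I error) = α = 0.113. A Type I error is rejecting H₀ when H₀ is actually true (false positive) — here, concluding that a new website layout increases conversions when in fact this is not the case. Consequence: rolling out a layout that doesn't actually help — wasted engineering effort.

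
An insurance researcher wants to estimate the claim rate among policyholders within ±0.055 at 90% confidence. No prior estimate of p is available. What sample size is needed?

Conservative approach: use p = 0.5 (maximizes p(1-p) = 0.25). n = z²(0.25)/E² = 1.645²×0.25/0.055² = 223.6 → n = 224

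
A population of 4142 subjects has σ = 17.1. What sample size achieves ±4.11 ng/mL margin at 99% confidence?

Without FPC: n₀ = (2.576×17.1/4.11)² = 114.868. With FPC: n = n₀N/(n₀+N-1) = 111.8 → n = 112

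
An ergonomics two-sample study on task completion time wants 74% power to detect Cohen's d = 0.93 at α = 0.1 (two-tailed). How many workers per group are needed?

z_{α/2} = 1.645, z_β = Φ⁻¹(0.74) = 0.643. For large effect (d = 0.93): n per group = 2(z_{α/2} + z_β)²/d² = 2(1.645 + 0.643)²/0.93² = 12.1 → 13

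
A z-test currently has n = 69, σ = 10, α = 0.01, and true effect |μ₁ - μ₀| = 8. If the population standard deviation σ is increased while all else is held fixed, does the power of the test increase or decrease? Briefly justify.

Power decreases: a larger σ inflates the standard error σ/√n, pulling the sampling distribution under H₁ back toward the critical value.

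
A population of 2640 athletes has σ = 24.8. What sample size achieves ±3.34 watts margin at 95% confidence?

Without FPC: n₀ = (1.96×24.8/3.34)² = 211.798. With FPC: n = n₀N/(n₀+N-1) = 196.1 → n = 197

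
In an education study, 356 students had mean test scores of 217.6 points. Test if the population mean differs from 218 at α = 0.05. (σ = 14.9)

z = (x̄ - μ₀)/(σ/√n) = (217.6 - 218)/(14.9/√356) = -0.507. Critical value: ±1.96. Since |-0.507| ≤ 1.96, Fail to reject H₀.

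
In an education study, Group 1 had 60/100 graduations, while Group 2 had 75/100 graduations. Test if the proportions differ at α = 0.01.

p̂₁ = 0.6, p̂₂ = 0.75, pooled p̂ = 0.675. z = -2.265. Critical: ±2.576. Fail to reject H₀.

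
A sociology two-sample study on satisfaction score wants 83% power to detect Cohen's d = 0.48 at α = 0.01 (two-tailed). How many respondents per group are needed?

z_{α/2} = 2.576, z_β = Φ⁻¹(0.83) = 0.954. For small effect (d = 0.48): n per group = 2(z_{α/2} + z_β)²/d² = 2(2.576 + 0.954)²/0.48² = 108.2 → 109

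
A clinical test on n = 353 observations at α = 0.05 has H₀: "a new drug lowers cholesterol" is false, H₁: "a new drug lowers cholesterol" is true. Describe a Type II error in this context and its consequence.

Type II error: failing to reject H₀ when it is false — concluding that a new drug lowers cholesterol is not supported when in fact it is. Consequence: shelving an effective drug — patients miss out on a treatment that would have helped.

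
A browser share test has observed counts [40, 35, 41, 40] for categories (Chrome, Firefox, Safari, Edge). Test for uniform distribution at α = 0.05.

Expected = 39 each. χ² = Σ(O-E)²/E = 0.564. df = 3, critical value = 7.815. Fail to reject H₀.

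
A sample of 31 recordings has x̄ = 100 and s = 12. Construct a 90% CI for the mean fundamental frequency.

CI = x̄ ± t*(s/√n) = 100 ± 1.697(12/√31) = (96.34, 103.66)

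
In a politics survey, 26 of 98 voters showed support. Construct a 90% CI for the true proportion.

p̂ = 0.265. CI = p̂ ± z*√(p̂(1-p̂)/n) = (0.192, 0.339)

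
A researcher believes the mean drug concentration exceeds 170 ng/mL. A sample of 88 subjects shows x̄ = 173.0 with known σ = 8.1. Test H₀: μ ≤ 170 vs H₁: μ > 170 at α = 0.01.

z = 3.474. Critical value: 2.33. Reject H₀.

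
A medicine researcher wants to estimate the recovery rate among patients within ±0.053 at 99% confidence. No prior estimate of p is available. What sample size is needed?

Conservative approach: use p = 0.5 (maximizes p(1-p) = 0.25). n = z²(0.25)/E² = 2.576²×0.25/0.053² = 590.6 → n = 591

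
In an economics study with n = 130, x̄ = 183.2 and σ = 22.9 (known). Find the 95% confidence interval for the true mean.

CI = x̄ ± z*(σ/√n) = 183.2 ± 1.96(22.9/√130) = 183.2 ± 3.94 = (179.26, 187.14)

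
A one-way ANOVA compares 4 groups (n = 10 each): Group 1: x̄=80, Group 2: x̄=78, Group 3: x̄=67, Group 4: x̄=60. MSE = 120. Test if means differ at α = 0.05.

Grand mean = 71.25. SS_between = 2667.5, MS_between = 889.17. F = 7.41, F_crit ≈ 2.866. Reject H₀.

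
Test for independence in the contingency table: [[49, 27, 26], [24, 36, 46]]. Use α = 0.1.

χ² = 15.332. df = 2, critical = 4.605. Reject H₀. Variables are dependent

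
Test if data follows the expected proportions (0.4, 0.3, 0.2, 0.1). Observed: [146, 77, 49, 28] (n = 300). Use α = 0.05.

Expected: [120.0, 90.0, 60.0, 30.0]. χ² = 9.661. df = 3, critical = 7.815. Reject H₀.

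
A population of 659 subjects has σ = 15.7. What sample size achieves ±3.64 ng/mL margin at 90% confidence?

Without FPC: n₀ = (1.645×15.7/3.64)² = 50.342. With FPC: n = n₀N/(n₀+N-1) = 46.8 → n = 47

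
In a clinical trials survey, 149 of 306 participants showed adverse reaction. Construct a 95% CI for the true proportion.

p̂ = 0.487. CI = p̂ ± z*√(p̂(1-p̂)/n) = (0.431, 0.543)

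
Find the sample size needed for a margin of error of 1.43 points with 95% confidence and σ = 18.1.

n = (z*σ/E)² = (1.96×18.1/1.43)² = 615.5 → n = 616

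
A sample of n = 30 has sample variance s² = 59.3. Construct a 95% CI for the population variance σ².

df = 29. χ²_{0.025} = 45.722, χ²_{0.975} = 16.047. CI for σ² = ((n-1)s²/χ²_{α/2}, (n-1)s²/χ²_{1-α/2}) = (29·59.3/45.722, 29·59.3/16.047) = (37.61, 107.17)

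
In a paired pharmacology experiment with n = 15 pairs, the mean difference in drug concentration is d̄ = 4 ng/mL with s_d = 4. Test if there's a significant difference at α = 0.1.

t = d̄/(s_d/√n) = 4/(4/√15) = 3.873. df = 14, critical t = ±1.761. Reject H₀.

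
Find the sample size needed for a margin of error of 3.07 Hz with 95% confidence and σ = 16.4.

n = (z*σ/E)² = (1.96×16.4/3.07)² = 109.6 → n = 110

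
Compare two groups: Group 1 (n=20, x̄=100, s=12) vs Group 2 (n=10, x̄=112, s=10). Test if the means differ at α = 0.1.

Pooled sp = 11.4. t = -2.719, df = 28. Critical t = ±1.701. Reject H₀.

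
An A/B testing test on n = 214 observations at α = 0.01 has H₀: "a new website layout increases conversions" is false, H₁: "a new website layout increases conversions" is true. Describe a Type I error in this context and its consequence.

Type I error: rejecting H₀ when it is true — concluding that a new website layout increases conversions when in fact it is not. Consequence: rolling out a layout that doesn't actually help — wasted engineering effort.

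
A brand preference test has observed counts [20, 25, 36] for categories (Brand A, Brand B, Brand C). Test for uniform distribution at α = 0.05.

Expected = 27 each. χ² = Σ(O-E)²/E = 4.963. df = 2, critical value = 5.991. Fail to reject H₀.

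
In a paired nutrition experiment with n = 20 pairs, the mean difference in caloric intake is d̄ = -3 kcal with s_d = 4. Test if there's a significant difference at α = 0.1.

t = d̄/(s_d/√n) = -3/(4/√20) = -3.354. df = 19, critical t = ±1.729. Reject H₀.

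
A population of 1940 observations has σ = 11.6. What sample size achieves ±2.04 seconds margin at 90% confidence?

Without FPC: n₀ = (1.645×11.6/2.04)² = 87.496. With FPC: n = n₀N/(n₀+N-1) = 83.8 → n = 84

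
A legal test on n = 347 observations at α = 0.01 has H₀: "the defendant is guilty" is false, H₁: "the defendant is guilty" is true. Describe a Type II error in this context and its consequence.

Type II error: failing to reject H₀ when it is false — concluding that the defendant is guilty is not supported when in fact it is. Consequence: acquitting a guilty person.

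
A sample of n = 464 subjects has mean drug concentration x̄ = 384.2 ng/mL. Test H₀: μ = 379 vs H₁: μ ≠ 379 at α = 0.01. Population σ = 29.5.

z = (x̄ - μ₀)/(σ/√n) = (384.2 - 379)/(29.5/√464) = 3.797. Critical value: ±2.576. Since |3.797| > 2.576, Reject H₀.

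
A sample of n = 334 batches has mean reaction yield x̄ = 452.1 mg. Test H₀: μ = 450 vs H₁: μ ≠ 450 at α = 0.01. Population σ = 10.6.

z = (x̄ - μ₀)/(σ/√n) = (452.1 - 450)/(10.6/√334) = 3.621. Critical value: ±2.576. Since |3.621| > 2.576, Reject H₀.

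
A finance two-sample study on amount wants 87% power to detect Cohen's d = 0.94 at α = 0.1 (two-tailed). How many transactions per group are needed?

z_{α/2} = 1.645, z_β = Φ⁻¹(0.87) = 1.126. For large effect (d = 0.94): n per group = 2(z_{α/2} + z_β)²/d² = 2(1.645 + 1.126)²/0.94² = 17.4 → 18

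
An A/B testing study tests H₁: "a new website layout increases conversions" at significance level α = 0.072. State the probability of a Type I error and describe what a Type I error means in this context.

P(Type I error) = α = 0.072. A Type I error is rejecting H₀ when H₀ is actually true (false positive) — here, concluding that a new website layout increases conversions when in fact this is not the case. Consequence: rolling out a layout that doesn't actually help — wasted engineering effort.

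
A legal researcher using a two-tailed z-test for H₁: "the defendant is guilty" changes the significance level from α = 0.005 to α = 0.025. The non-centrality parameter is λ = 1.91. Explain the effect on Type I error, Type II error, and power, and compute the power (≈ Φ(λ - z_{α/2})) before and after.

Increasing α from 0.005 to 0.025:
• Type I error rate increases (α is the Type I rate by definition).
• Critical value moves from z_{α/2} = 2.807 to 2.241, so power = Φ(λ - z_{α/2}) goes from Φ(1.91 - 2.807) = 0.185 to Φ(1.91 - 2.241) = 0.37.
• Type II error rate β = 1 - power therefore decreases (0.815 → 0.63).
Appropriate when false negatives are costly — here, acquitting a guilty person.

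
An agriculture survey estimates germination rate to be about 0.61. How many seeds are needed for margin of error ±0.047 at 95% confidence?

n = z²p(1-p)/E² = 1.96²×0.61×0.39/0.047² = 413.7 → n = 414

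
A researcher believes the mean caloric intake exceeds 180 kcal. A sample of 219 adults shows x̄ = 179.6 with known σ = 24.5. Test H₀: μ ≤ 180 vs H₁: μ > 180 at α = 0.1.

z = -0.242. Critical value: 1.28. Fail to reject H₀.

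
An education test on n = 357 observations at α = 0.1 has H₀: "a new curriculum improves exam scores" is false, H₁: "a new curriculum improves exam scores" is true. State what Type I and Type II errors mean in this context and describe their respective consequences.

Type I (false positive): concluding that a new curriculum improves exam scores when it is not — adopting a curriculum that gives no real benefit — disruption for nothing. Type II (false negative): failing to conclude that a new curriculum improves exam scores when it is — keeping the old curriculum when the new one would have helped students. Which is costlier depends on domain priorities and is a judgement call rather than a statistical fact.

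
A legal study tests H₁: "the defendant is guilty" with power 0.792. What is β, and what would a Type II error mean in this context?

β = 1 - power = 1 - 0.792 = 0.208. A Type II error is failing to reject H₀ when H₀ is false (false negative) — here, failing to conclude that the defendant is guilty when in fact it is true. Consequence: acquitting a guilty person.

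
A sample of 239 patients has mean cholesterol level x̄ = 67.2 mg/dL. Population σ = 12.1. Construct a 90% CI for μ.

CI = x̄ ± z*(σ/√n) = 67.2 ± 1.645(12.1/√239) = 67.2 ± 1.29 = (65.91, 68.49)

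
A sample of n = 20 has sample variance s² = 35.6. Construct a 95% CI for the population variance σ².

df = 19. χ²_{0.025} = 32.852, χ²_{0.975} = 8.907. CI for σ² = ((n-1)s²/χ²_{α/2}, (n-1)s²/χ²_{1-α/2}) = (19·35.6/32.852, 19·35.6/8.907) = (20.59, 75.94)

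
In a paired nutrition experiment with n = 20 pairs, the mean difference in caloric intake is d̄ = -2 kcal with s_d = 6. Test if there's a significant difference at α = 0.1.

t = d̄/(s_d/√n) = -2/(6/√20) = -1.491. df = 19, critical t = ±1.729. Fail to reject H₀.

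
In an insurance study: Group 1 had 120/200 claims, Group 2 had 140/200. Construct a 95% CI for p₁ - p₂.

p̂₁ = 0.6, p̂₂ = 0.7. Difference = -0.1. CI = (-0.193, -0.007)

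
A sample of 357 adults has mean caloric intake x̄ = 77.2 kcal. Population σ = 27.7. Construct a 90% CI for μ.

CI = x̄ ± z*(σ/√n) = 77.2 ± 1.645(27.7/√357) = 77.2 ± 2.41 = (74.79, 79.61)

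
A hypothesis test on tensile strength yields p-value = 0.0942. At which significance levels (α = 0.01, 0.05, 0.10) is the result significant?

p = 0.0942. Significant at: α = 0.1.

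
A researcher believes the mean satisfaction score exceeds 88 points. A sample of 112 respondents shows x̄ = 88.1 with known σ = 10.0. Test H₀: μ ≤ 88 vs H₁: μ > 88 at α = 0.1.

z = 0.106. Critical value: 1.28. Fail to reject H₀.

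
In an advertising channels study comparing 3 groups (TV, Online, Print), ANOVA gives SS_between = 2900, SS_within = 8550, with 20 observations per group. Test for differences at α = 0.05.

df_between = 2, df_within = 57. F = MS_between/MS_within = 1450.0/150.0 = 9.667. F_crit ≈ 3.159. Reject H₀. At least one mean differs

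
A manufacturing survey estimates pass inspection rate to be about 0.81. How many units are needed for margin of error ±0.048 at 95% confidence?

n = z²p(1-p)/E² = 1.96²×0.81×0.19/0.048² = 256.6 → n = 257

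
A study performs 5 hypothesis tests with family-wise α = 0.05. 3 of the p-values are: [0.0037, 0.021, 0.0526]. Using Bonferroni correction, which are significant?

Bonferroni α = 0.05/5 = 0.01. Significant p-values: [0.0037]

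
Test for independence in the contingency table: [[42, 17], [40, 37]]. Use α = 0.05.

χ² = 5.164. df = 1, critical = 3.841. Reject H₀. Variables are dependent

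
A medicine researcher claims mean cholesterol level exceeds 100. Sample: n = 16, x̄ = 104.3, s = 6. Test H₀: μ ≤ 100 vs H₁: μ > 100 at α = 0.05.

t = (104.3 - 100)/(6/√16) = 2.867, df = 15. Critical t = 1.753. Reject H₀.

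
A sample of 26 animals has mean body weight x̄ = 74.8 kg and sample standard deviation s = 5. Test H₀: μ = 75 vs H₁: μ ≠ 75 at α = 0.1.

t = (x̄ - μ₀)/(s/√n) = (74.8 - 75)/(5/√26) = -0.204. df = 25, critical t = ±1.708. Fail to reject H₀.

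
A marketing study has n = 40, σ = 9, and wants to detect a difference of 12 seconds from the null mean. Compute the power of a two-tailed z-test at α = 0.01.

SE = σ/√n = 9/√40 = 1.423. Non-centrality λ = d/SE = 12/1.423 = 8.433. Power ≈ Φ(λ - z_{α/2}) = Φ(8.433 - 2.576) = Φ(5.857) = 1.0.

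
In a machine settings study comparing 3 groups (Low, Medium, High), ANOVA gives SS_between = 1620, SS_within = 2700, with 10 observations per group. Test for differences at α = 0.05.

df_between = 2, df_within = 27. F = MS_between/MS_within = 810.0/100.0 = 8.1. F_crit ≈ 3.354. Reject H₀. At least one mean differs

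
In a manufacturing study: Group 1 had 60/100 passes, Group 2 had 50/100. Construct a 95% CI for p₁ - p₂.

p̂₁ = 0.6, p̂₂ = 0.5. Difference = 0.1. CI = (-0.037, 0.237)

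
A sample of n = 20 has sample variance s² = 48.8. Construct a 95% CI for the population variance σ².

df = 19. χ²_{0.025} = 32.852, χ²_{0.975} = 8.907. CI for σ² = ((n-1)s²/χ²_{α/2}, (n-1)s²/χ²_{1-α/2}) = (19·48.8/32.852, 19·48.8/8.907) = (28.22, 104.1)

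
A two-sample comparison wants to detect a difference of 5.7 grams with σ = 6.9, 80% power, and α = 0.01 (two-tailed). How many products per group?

n per group = 2(z_α/2 + z_β)²σ²/d² = 2×(2.576 + 0.84)²×6.9²/5.7² = 34.2 → n = 35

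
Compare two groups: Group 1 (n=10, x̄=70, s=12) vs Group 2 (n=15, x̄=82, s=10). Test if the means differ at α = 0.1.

Pooled sp = 10.83. t = -2.715, df = 23. Critical t = ±1.714. Reject H₀.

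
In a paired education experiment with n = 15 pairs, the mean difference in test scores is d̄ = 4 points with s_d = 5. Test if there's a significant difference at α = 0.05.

t = d̄/(s_d/√n) = 4/(5/√15) = 3.098. df = 14, critical t = ±2.145. Reject H₀.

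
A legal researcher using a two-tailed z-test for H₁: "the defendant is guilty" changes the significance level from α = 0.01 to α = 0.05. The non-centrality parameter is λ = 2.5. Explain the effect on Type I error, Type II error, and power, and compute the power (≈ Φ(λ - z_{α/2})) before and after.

Increasing α from 0.01 to 0.05:
• Type I error rate increases (α is the Type I rate by definition).
• Critical value moves from z_{α/2} = 2.576 to 1.96, so power = Φ(λ - z_{α/2}) goes from Φ(2.5 - 2.576) = 0.47 to Φ(2.5 - 1.96) = 0.705.
• Type II error rate β = 1 - power therefore decreases (0.53 → 0.295).
Appropriate when false negatives are costly — here, acquitting a guilty person.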